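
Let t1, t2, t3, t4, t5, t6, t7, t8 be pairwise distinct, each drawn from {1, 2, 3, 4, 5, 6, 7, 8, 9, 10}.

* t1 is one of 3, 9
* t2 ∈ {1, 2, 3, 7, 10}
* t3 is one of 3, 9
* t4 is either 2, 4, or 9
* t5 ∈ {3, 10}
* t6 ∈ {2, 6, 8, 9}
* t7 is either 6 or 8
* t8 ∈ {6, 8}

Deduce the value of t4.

4

The 2 variables t1 and t3 are confined to {3, 9}, which locks those values in; drop them from t2, t4, t5, t6.
t5 has just one choice, so t5 = 10. So t2 can't be 10.
The 2 variables t7 and t8 are confined to {6, 8}, which locks those values in; drop them from t6.
That leaves t6 = 2. So t2, t4 can't be 2.
So t4 = 4.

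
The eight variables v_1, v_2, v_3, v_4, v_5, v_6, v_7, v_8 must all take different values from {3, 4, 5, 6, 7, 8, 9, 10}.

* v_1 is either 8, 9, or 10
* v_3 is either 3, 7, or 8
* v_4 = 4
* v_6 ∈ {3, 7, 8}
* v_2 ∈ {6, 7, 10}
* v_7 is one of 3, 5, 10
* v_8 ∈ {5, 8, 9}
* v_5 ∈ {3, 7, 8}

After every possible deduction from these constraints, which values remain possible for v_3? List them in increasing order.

v_4's domain is down to {4}, so v_4 = 4.
The 7 still-open variables draw from only 7 values {3, 5, 6, 7, 8, 9, 10}, so each is used; only v_2 can be 6, hence v_2 = 6.
The 3 variables v_3, v_5, v_6 are confined to {3, 7, 8}, which locks those values in; drop them from v_1, v_7, v_8.
No further eliminations apply; v_3 can still be any of 3, 7, 8.

3, 7, 8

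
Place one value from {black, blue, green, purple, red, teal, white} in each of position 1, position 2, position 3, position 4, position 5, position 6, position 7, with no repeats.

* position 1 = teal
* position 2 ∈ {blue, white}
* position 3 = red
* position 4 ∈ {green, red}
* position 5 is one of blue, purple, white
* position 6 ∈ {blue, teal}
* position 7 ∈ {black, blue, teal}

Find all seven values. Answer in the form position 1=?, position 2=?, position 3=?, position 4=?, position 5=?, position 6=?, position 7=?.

position 1=teal, position 2=white, position 3=red, position 4=green, position 5=purple, position 6=blue, position 7=black

position 1 must be teal (only option left). Remove teal from position 6, position 7.
position 3 must be red (only option left). So position 4 can't be red.
position 4 has just one choice, so position 4 = green.
That leaves position 6 = blue. So position 2, position 5, position 7 can't be blue.
That leaves position 7 = black.
position 2 must be white (only option left). Eliminate white elsewhere: position 5.
That leaves position 5 = purple.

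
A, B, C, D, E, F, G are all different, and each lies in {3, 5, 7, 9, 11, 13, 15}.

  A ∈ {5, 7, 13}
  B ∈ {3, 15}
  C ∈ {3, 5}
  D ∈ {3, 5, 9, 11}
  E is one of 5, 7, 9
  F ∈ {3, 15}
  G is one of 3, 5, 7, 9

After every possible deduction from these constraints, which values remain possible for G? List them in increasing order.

7, 9

The 7 variables draw from only 7 values {3, 5, 7, 9, 11, 13, 15}, so each is used; only D can be 11, hence D = 11.
The 6 still-open variables draw from only 6 values {3, 5, 7, 9, 13, 15}, so each is used; only A can be 13, hence A = 13.
B and F share exactly the 2 values {3, 15}; by pigeonhole those values go to them, so strike 3, 15 from C, G.
That leaves C = 5. So E, G can't be 5.
No further eliminations apply; G can still be any of 7, 9.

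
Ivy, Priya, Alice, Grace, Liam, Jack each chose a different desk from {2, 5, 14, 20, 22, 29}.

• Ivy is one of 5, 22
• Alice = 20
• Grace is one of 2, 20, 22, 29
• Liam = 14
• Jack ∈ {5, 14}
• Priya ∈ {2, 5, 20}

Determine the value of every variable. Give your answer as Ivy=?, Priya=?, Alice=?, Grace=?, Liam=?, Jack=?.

Ivy=22, Priya=2, Alice=20, Grace=29, Liam=14, Jack=5

Alice must be 20 (only option left). Remove 20 from Priya, Grace.
Liam has just one choice, so Liam = 14. Strike 14 from Jack.
Jack has just one choice, so Jack = 5. So Ivy, Priya can't be 5.
Ivy's domain is down to {22}, so Ivy = 22. Strike 22 from Grace.
Priya's domain is down to {2}, so Priya = 2. Remove 2 from Grace.
Grace must be 29 (only option left).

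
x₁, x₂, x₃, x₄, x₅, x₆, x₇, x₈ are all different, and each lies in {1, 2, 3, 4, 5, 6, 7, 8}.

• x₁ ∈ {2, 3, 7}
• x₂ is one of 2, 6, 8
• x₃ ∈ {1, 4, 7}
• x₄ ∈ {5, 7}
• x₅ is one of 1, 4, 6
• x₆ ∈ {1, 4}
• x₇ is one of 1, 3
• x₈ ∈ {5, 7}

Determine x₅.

Among the 8 variables, 8 fits only x₂ (and all 8 values in {1, 2, 3, 4, 5, 6, 7, 8} must be used), so x₂ = 8.
The 7 still-open variables together cover exactly {1, 2, 3, 4, 5, 6, 7} — 7 values for 7 variables — and 2 appears only in x₁'s list, so x₁ = 2.
The 6 still-open variables draw from only 6 values {1, 3, 4, 5, 6, 7}, so each is used; only x₇ can be 3, hence x₇ = 3.
The 5 still-open variables together cover exactly {1, 4, 5, 6, 7} — 5 values for 5 variables — and 6 appears only in x₅'s list, so x₅ = 6.

6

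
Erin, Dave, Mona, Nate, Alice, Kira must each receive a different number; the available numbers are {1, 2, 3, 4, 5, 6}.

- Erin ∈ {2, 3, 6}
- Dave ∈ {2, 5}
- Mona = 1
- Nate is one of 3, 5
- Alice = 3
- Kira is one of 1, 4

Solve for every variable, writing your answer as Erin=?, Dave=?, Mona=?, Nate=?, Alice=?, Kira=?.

Mona must be 1 (only option left). Eliminate 1 elsewhere: Kira.
Alice must be 3 (only option left). Strike 3 from Erin, Nate.
That leaves Kira = 4.
That leaves Nate = 5. Strike 5 from Dave.
Dave's domain is down to {2}, so Dave = 2. Remove 2 from Erin.
Erin's domain is down to {6}, so Erin = 6.

Erin=6, Dave=2, Mona=1, Nate=5, Alice=3, Kira=4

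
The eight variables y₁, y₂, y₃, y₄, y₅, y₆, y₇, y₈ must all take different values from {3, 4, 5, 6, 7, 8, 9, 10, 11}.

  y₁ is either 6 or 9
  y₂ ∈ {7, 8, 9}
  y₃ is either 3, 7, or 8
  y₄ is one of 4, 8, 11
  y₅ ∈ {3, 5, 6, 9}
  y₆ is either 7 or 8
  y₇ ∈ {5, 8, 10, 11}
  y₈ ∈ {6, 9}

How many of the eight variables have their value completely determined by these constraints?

2

The 2 variables y₁ and y₈ are confined to {6, 9}, which locks those values in; drop them from y₂, y₅.
The 2 variables y₂ and y₆ are confined to {7, 8}, which locks those values in; drop them from y₃, y₄, y₇.
y₃ must be 3 (only option left). Remove 3 from y₅.
That leaves y₅ = 5. Eliminate 5 elsewhere: y₇.
Determined: y₃=3, y₅=5. The other variables each still have more than one consistent value. That makes 2.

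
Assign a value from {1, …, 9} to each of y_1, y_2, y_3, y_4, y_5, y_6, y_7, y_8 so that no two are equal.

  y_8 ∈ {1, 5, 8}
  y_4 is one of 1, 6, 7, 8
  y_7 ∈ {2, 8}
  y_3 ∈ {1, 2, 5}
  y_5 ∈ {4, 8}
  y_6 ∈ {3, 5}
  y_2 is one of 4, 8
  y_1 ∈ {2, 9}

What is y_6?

y_2 and y_5 between them cover only {4, 8} — a naked pair. Remove those values from y_4, y_7, y_8.
That leaves y_7 = 2. Strike 2 from y_1, y_3.
That leaves y_1 = 9.
y_3 and y_8 share exactly the 2 values {1, 5}; by pigeonhole those values go to them, so strike 1, 5 from y_4, y_6.
So y_6 = 3.

3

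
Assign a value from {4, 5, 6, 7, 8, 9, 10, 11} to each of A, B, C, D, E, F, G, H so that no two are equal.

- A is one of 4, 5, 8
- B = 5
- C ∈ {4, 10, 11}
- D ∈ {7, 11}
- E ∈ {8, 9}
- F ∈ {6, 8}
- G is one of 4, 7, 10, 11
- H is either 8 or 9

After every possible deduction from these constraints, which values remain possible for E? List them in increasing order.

B must be 5 (only option left). So A can't be 5.
The 7 still-open variables draw from only 7 values {4, 6, 7, 8, 9, 10, 11}, so each is used; only F can be 6, hence F = 6.
E and H between them cover only {8, 9} — a naked pair. Remove those values from A.
A must be 4 (only option left). So C, G can't be 4.
No further eliminations apply; E can still be any of 8, 9.

8, 9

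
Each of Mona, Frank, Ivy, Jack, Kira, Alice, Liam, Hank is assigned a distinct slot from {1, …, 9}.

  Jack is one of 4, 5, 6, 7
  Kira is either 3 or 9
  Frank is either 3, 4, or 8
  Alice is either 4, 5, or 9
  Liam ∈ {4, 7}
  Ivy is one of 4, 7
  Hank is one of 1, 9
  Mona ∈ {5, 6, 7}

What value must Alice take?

Among the 8 variables, 1 fits only Hank (and all 8 values in {1, 3, 4, 5, 6, 7, 8, 9} must be used), so Hank = 1.
The 7 still-open variables together cover exactly {3, 4, 5, 6, 7, 8, 9} — 7 values for 7 variables — and 8 appears only in Frank's list, so Frank = 8.
The 6 still-open variables together cover exactly {3, 4, 5, 6, 7, 9} — 6 values for 6 variables — and 3 appears only in Kira's list, so Kira = 3.
The 5 still-open variables draw from only 5 values {4, 5, 6, 7, 9}, so each is used; only Alice can be 9, hence Alice = 9.

9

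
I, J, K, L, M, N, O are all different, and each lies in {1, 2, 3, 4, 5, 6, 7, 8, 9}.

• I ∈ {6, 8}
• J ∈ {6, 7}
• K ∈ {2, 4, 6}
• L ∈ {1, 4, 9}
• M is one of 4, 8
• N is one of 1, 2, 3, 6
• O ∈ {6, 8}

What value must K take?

2

The 2 variables I and O are confined to {6, 8}, which locks those values in; drop them from J, K, M, N.
That leaves J = 7.
That leaves M = 4. So K, L can't be 4.
So K = 2.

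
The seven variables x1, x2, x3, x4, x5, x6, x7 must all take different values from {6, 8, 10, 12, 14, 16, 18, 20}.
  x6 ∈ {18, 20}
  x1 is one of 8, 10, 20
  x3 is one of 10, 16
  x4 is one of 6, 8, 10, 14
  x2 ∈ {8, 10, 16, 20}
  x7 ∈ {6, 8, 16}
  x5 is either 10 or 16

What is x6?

18

The 7 variables together cover exactly {6, 8, 10, 14, 16, 18, 20} — 7 values for 7 variables — and 14 appears only in x4's list, so x4 = 14.
The 6 still-open variables together cover exactly {6, 8, 10, 16, 18, 20} — 6 values for 6 variables — and 6 appears only in x7's list, so x7 = 6.
The 5 still-open variables draw from only 5 values {8, 10, 16, 18, 20}, so each is used; only x6 can be 18, hence x6 = 18.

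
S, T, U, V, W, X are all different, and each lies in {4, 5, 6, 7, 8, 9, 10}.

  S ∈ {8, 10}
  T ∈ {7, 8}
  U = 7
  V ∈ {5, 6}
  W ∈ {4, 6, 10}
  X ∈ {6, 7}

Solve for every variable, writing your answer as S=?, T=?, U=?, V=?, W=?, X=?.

S=10, T=8, U=7, V=5, W=4, X=6

U must be 7 (only option left). Remove 7 from T, X.
X must be 6 (only option left). Eliminate 6 elsewhere: V, W.
T has just one choice, so T = 8. Remove 8 from S.
V's domain is down to {5}, so V = 5.
That leaves S = 10. Strike 10 from W.
W has just one choice, so W = 4.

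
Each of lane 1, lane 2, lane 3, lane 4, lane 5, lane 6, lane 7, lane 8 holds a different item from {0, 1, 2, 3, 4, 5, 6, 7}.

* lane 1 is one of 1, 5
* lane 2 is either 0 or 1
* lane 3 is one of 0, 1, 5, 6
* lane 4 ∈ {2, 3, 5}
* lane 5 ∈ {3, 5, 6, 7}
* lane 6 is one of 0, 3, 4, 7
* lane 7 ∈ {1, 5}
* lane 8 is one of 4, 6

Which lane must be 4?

lane 8

The 8 variables draw from only 8 values {0, 1, 2, 3, 4, 5, 6, 7}, so each is used; only lane 4 can be 2, hence lane 4 = 2.
The 2 variables lane 1 and lane 7 are confined to {1, 5}, which locks those values in; drop them from lane 2, lane 3, lane 5.
lane 2 has just one choice, so lane 2 = 0. So lane 3, lane 6 can't be 0.
lane 3 must be 6 (only option left). Strike 6 from lane 5, lane 8.
So 4 goes to lane 8.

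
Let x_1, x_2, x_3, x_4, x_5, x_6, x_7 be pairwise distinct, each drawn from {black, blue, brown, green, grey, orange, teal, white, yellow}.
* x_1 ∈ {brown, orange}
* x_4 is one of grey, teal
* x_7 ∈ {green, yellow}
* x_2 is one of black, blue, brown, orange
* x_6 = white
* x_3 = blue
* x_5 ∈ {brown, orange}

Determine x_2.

x_3 must be blue (only option left). Remove blue from x_2.
x_6 must be white (only option left).
The 2 variables x_1 and x_5 are confined to {brown, orange}, which locks those values in; drop them from x_2.
So x_2 = black.

black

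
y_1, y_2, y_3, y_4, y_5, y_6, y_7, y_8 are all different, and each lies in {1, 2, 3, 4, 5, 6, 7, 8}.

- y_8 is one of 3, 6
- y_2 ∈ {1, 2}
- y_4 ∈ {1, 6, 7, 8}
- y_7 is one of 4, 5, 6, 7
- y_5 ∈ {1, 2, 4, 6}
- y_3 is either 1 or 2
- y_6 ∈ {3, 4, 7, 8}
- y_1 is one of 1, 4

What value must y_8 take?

Among the 8 variables, 5 fits only y_7 (and all 8 values in {1, 2, 3, 4, 5, 6, 7, 8} must be used), so y_7 = 5.
The 2 variables y_2 and y_3 are confined to {1, 2}, which locks those values in; drop them from y_1, y_4, y_5.
y_1's domain is down to {4}, so y_1 = 4. Eliminate 4 elsewhere: y_5, y_6.
y_5 has just one choice, so y_5 = 6. So y_4, y_8 can't be 6.
So y_8 = 3.

3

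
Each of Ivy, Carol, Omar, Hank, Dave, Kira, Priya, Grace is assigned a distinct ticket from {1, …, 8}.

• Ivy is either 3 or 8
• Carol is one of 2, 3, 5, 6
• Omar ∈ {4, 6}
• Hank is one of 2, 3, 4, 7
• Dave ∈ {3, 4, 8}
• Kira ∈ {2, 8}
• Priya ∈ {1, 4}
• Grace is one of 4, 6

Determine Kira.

The 8 variables together cover exactly {1, 2, 3, 4, 5, 6, 7, 8} — 8 values for 8 variables — and 1 appears only in Priya's list, so Priya = 1.
The 7 still-open variables draw from only 7 values {2, 3, 4, 5, 6, 7, 8}, so each is used; only Carol can be 5, hence Carol = 5.
Among the 6 still-open variables, 7 fits only Hank (and all 6 values in {2, 3, 4, 6, 7, 8} must be used), so Hank = 7.
The 5 still-open variables together cover exactly {2, 3, 4, 6, 8} — 5 values for 5 variables — and 2 appears only in Kira's list, so Kira = 2.

2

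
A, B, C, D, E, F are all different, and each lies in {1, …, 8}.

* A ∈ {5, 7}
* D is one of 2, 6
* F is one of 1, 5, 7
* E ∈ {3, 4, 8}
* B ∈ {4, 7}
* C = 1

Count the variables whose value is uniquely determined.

C must be 1 (only option left). Remove 1 from F.
A and F share exactly the 2 values {5, 7}; by pigeonhole those values go to them, so strike 5, 7 from B.
B must be 4 (only option left). So E can't be 4.
Determined: B=4, C=1. The other variables each still have more than one consistent value. That makes 2.

2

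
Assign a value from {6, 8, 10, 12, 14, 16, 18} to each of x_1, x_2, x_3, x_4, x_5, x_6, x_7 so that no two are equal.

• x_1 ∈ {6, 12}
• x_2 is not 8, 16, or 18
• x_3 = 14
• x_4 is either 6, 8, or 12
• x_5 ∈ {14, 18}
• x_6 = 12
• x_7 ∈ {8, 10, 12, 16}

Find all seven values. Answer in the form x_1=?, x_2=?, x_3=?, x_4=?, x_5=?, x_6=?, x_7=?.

x_1=6, x_2=10, x_3=14, x_4=8, x_5=18, x_6=12, x_7=16

x_3's domain is down to {14}, so x_3 = 14. Remove 14 from x_2, x_5.
x_5's domain is down to {18}, so x_5 = 18.
x_6's domain is down to {12}, so x_6 = 12. So x_1, x_2, x_4, x_7 can't be 12.
That leaves x_1 = 6. Strike 6 from x_2, x_4.
x_2 has just one choice, so x_2 = 10. So x_7 can't be 10.
x_4 must be 8 (only option left). Eliminate 8 elsewhere: x_7.
x_7's domain is down to {16}, so x_7 = 16.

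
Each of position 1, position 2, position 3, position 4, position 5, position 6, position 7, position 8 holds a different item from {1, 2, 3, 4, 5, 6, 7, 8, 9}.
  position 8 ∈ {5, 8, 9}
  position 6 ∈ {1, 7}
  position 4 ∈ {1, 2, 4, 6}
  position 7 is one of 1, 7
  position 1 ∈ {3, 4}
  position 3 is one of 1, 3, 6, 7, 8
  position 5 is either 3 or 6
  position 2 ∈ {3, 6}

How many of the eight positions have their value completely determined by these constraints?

3

The 2 variables position 2 and position 5 are confined to {3, 6}, which locks those values in; drop them from position 1, position 3, position 4.
position 1 has just one choice, so position 1 = 4. So position 4 can't be 4.
position 6 and position 7 share exactly the 2 values {1, 7}; by pigeonhole those values go to them, so strike 1, 7 from position 3, position 4.
position 3 must be 8 (only option left). Strike 8 from position 8.
position 4 has just one choice, so position 4 = 2.
Determined: position 1=4, position 3=8, position 4=2. The other positions each still have more than one consistent value. That makes 3.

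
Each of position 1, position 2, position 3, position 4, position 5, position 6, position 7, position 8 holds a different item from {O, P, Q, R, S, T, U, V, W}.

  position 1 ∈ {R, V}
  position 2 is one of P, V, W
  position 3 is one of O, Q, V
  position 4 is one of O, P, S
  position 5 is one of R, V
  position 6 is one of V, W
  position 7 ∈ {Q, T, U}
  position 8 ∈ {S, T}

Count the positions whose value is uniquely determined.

position 1 and position 5 between them cover only {R, V} — a naked pair. Remove those values from position 2, position 3, position 6.
position 6's domain is down to {W}, so position 6 = W. Eliminate W elsewhere: position 2.
That leaves position 2 = P. So position 4 can't be P.
Determined: position 2=P, position 6=W. The other positions each still have more than one consistent value. That makes 2.

2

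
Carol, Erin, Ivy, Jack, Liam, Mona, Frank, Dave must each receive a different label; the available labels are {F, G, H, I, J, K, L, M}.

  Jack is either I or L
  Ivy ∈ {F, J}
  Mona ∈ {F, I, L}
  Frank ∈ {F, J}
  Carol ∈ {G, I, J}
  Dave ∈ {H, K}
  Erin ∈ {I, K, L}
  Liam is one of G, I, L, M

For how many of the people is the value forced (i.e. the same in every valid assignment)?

The 8 variables together cover exactly {F, G, H, I, J, K, L, M} — 8 values for 8 variables — and H appears only in Dave's list, so Dave = H.
Among the 7 still-open variables, K fits only Erin (and all 7 values in {F, G, I, J, K, L, M} must be used), so Erin = K.
Among the 6 still-open variables, M fits only Liam (and all 6 values in {F, G, I, J, L, M} must be used), so Liam = M.
The 5 still-open variables together cover exactly {F, G, I, J, L} — 5 values for 5 variables — and G appears only in Carol's list, so Carol = G.
Ivy and Frank share exactly the 2 values {F, J}; by pigeonhole those values go to them, so strike F, J from Mona.
Determined: Carol=G, Erin=K, Liam=M, Dave=H. The other people each still have more than one consistent value. That makes 4.

4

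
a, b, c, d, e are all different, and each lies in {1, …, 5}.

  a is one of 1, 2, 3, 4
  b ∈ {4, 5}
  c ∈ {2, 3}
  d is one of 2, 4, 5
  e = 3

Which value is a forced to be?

e must be 3 (only option left). Eliminate 3 elsewhere: a, c.
That leaves c = 2. Strike 2 from a, d.
The 3 still-open variables draw from only 3 values {1, 4, 5}, so each is used; only a can be 1, hence a = 1.

1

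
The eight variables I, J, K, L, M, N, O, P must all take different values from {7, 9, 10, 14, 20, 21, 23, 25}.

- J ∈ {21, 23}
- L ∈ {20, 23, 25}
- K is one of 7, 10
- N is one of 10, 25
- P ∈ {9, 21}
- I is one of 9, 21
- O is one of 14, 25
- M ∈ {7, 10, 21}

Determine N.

25

The 8 variables together cover exactly {7, 9, 10, 14, 20, 21, 23, 25} — 8 values for 8 variables — and 14 appears only in O's list, so O = 14.
Among the 7 still-open variables, 20 fits only L (and all 7 values in {7, 9, 10, 20, 21, 23, 25} must be used), so L = 20.
The 6 still-open variables draw from only 6 values {7, 9, 10, 21, 23, 25}, so each is used; only J can be 23, hence J = 23.
The 5 still-open variables draw from only 5 values {7, 9, 10, 21, 25}, so each is used; only N can be 25, hence N = 25.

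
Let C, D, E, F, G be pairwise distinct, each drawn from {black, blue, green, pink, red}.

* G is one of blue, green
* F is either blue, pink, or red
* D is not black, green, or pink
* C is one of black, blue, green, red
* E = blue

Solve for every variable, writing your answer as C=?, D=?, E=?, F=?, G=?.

C=black, D=red, E=blue, F=pink, G=green

E's domain is down to {blue}, so E = blue. Eliminate blue elsewhere: C, D, F, G.
G must be green (only option left). Remove green from C.
D must be red (only option left). So C, F can't be red.
F must be pink (only option left).
C has just one choice, so C = black.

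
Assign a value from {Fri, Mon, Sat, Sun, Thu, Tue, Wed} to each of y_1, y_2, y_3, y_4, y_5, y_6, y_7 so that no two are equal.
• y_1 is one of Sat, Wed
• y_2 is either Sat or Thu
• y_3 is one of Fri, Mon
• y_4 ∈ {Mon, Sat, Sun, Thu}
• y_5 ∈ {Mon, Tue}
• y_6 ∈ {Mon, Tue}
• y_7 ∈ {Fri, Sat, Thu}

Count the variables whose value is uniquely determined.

3

The 7 variables together cover exactly {Fri, Mon, Sat, Sun, Thu, Tue, Wed} — 7 values for 7 variables — and Sun appears only in y_4's list, so y_4 = Sun.
The 6 still-open variables draw from only 6 values {Fri, Mon, Sat, Thu, Tue, Wed}, so each is used; only y_1 can be Wed, hence y_1 = Wed.
y_5 and y_6 share exactly the 2 values {Mon, Tue}; by pigeonhole those values go to them, so strike Mon, Tue from y_3.
y_3 must be Fri (only option left). Strike Fri from y_7.
Determined: y_1=Wed, y_3=Fri, y_4=Sun. The other variables each still have more than one consistent value. That makes 3.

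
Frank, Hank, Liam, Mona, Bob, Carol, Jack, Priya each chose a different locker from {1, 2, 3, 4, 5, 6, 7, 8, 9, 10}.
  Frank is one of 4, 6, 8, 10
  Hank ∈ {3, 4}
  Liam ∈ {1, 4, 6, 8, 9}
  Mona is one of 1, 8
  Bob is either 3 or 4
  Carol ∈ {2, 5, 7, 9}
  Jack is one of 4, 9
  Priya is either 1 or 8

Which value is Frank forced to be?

10

Hank and Bob between them cover only {3, 4} — a naked pair. Remove those values from Frank, Liam, Jack.
Jack's domain is down to {9}, so Jack = 9. Remove 9 from Liam, Carol.
The 2 variables Mona and Priya are confined to {1, 8}, which locks those values in; drop them from Frank, Liam.
Liam's domain is down to {6}, so Liam = 6. Remove 6 from Frank.
So Frank = 10.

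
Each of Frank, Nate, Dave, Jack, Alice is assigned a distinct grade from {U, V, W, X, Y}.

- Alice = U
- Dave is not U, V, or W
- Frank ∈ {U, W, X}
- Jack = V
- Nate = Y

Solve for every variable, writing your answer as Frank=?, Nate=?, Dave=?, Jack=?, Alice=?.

Nate must be Y (only option left). Strike Y from Dave.
Dave's domain is down to {X}, so Dave = X. Eliminate X elsewhere: Frank.
Jack must be V (only option left).
Alice must be U (only option left). Eliminate U elsewhere: Frank.
Frank has just one choice, so Frank = W.

Frank=W, Nate=Y, Dave=X, Jack=V, Alice=U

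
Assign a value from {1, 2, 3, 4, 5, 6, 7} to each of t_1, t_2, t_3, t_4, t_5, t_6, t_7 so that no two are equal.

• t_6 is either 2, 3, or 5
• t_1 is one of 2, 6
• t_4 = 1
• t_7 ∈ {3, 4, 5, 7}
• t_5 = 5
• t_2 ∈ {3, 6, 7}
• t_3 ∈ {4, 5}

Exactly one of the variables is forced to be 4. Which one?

t_4 must be 1 (only option left).
t_5's domain is down to {5}, so t_5 = 5. Remove 5 from t_3, t_6, t_7.
So 4 goes to t_3.

t_3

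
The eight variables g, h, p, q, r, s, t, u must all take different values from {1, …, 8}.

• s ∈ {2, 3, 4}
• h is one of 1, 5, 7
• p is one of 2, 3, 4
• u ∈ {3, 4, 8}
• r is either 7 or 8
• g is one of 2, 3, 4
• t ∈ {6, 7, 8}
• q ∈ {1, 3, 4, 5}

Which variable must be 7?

r

The 8 variables draw from only 8 values {1, 2, 3, 4, 5, 6, 7, 8}, so each is used; only t can be 6, hence t = 6.
The 3 variables g, p, s are confined to {2, 3, 4}, which locks those values in; drop them from q, u.
That leaves u = 8. Strike 8 from r.
So 7 goes to r.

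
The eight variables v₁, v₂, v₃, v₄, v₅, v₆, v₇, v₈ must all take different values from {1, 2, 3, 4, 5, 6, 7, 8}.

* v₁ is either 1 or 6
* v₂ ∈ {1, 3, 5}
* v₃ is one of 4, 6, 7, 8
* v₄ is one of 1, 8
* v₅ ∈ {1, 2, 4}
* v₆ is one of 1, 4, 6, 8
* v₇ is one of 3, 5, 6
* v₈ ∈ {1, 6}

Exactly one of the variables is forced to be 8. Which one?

Among the 8 variables, 2 fits only v₅ (and all 8 values in {1, 2, 3, 4, 5, 6, 7, 8} must be used), so v₅ = 2.
Among the 7 still-open variables, 7 fits only v₃ (and all 7 values in {1, 3, 4, 5, 6, 7, 8} must be used), so v₃ = 7.
The 6 still-open variables together cover exactly {1, 3, 4, 5, 6, 8} — 6 values for 6 variables — and 4 appears only in v₆'s list, so v₆ = 4.
Among the 5 still-open variables, 8 fits only v₄ (and all 5 values in {1, 3, 5, 6, 8} must be used), so v₄ = 8.

v₄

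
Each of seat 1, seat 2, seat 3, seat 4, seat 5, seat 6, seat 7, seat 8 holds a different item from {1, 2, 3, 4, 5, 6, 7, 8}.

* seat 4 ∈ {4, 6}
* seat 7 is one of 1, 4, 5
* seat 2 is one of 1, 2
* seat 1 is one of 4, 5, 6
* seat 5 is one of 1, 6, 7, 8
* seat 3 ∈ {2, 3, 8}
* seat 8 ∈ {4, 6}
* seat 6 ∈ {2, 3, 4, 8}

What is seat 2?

2

Among the 8 variables, 7 fits only seat 5 (and all 8 values in {1, 2, 3, 4, 5, 6, 7, 8} must be used), so seat 5 = 7.
The 2 variables seat 4 and seat 8 are confined to {4, 6}, which locks those values in; drop them from seat 1, seat 6, seat 7.
seat 1 has just one choice, so seat 1 = 5. So seat 7 can't be 5.
seat 7 must be 1 (only option left). Strike 1 from seat 2.
So seat 2 = 2.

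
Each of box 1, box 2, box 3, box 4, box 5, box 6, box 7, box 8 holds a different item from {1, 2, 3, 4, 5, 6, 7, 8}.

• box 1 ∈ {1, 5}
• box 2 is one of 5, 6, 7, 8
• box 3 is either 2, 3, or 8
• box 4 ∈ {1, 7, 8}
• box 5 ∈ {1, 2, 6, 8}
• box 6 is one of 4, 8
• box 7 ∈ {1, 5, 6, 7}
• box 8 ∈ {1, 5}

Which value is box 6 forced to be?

4

The 8 variables draw from only 8 values {1, 2, 3, 4, 5, 6, 7, 8}, so each is used; only box 3 can be 3, hence box 3 = 3.
The 7 still-open variables together cover exactly {1, 2, 4, 5, 6, 7, 8} — 7 values for 7 variables — and 2 appears only in box 5's list, so box 5 = 2.
Among the 6 still-open variables, 4 fits only box 6 (and all 6 values in {1, 4, 5, 6, 7, 8} must be used), so box 6 = 4.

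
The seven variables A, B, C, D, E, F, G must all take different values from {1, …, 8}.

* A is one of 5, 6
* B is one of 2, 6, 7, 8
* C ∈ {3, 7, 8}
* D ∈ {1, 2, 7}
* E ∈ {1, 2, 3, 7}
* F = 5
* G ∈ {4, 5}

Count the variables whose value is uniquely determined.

F's domain is down to {5}, so F = 5. So A, G can't be 5.
G must be 4 (only option left).
A must be 6 (only option left). Strike 6 from B.
Determined: A=6, F=5, G=4. The other variables each still have more than one consistent value. That makes 3.

3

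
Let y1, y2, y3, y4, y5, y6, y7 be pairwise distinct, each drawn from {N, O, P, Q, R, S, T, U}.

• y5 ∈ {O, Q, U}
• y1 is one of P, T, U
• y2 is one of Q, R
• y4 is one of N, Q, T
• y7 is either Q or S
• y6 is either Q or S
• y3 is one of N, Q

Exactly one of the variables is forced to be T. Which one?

y6 and y7 share exactly the 2 values {Q, S}; by pigeonhole those values go to them, so strike Q, S from y2, y3, y4, y5.
y2 has just one choice, so y2 = R.
y3 must be N (only option left). So y4 can't be N.
So T goes to y4.

y4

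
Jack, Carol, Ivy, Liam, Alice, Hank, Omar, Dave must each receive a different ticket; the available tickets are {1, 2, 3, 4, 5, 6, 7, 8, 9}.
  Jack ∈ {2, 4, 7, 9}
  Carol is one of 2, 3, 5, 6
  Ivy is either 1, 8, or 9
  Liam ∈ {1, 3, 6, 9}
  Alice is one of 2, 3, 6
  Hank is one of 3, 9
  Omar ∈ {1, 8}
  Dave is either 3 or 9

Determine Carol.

5

The 2 variables Hank and Dave are confined to {3, 9}, which locks those values in; drop them from Jack, Carol, Ivy, Liam, Alice.
Ivy and Omar between them cover only {1, 8} — a naked pair. Remove those values from Liam.
Liam's domain is down to {6}, so Liam = 6. So Carol, Alice can't be 6.
Alice's domain is down to {2}, so Alice = 2. Strike 2 from Jack, Carol.
So Carol = 5.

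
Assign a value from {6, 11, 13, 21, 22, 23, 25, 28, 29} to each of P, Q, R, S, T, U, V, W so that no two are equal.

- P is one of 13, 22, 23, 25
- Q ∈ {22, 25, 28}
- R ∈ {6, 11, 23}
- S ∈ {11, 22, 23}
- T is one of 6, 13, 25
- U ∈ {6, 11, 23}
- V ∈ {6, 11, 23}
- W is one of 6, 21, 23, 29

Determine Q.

28

R, U, V share exactly the 3 values {6, 11, 23}; by pigeonhole those values go to them, so strike 6, 11, 23 from P, S, T, W.
That leaves S = 22. So P, Q can't be 22.
P and T between them cover only {13, 25} — a naked pair. Remove those values from Q.
So Q = 28.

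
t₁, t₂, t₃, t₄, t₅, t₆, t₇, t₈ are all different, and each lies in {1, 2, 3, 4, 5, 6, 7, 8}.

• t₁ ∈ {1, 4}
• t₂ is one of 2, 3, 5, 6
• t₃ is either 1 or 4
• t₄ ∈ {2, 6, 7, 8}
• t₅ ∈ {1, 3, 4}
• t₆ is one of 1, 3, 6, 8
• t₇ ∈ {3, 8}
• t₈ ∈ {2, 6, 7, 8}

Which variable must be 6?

t₆

Among the 8 variables, 5 fits only t₂ (and all 8 values in {1, 2, 3, 4, 5, 6, 7, 8} must be used), so t₂ = 5.
t₁ and t₃ between them cover only {1, 4} — a naked pair. Remove those values from t₅, t₆.
t₅ must be 3 (only option left). So t₆, t₇ can't be 3.
t₇'s domain is down to {8}, so t₇ = 8. Remove 8 from t₄, t₆, t₈.
So 6 goes to t₆.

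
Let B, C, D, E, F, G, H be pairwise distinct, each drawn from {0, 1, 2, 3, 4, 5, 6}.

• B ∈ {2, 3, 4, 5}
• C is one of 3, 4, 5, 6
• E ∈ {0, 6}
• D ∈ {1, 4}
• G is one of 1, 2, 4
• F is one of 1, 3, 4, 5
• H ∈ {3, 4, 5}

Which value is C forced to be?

The 7 variables draw from only 7 values {0, 1, 2, 3, 4, 5, 6}, so each is used; only E can be 0, hence E = 0.
Among the 6 still-open variables, 6 fits only C (and all 6 values in {1, 2, 3, 4, 5, 6} must be used), so C = 6.

6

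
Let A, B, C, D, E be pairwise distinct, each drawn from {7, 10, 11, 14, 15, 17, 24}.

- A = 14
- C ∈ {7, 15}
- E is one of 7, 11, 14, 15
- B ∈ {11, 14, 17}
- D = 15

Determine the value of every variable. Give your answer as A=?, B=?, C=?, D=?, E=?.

A=14, B=17, C=7, D=15, E=11

A has just one choice, so A = 14. Eliminate 14 elsewhere: B, E.
That leaves D = 15. Remove 15 from C, E.
C has just one choice, so C = 7. Strike 7 from E.
E's domain is down to {11}, so E = 11. Strike 11 from B.
B must be 17 (only option left).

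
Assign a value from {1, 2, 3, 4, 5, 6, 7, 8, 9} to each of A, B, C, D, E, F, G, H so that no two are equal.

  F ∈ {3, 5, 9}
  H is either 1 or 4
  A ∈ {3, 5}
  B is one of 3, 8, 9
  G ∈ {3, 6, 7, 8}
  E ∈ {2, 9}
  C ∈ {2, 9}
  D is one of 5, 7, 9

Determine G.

C and E share exactly the 2 values {2, 9}; by pigeonhole those values go to them, so strike 2, 9 from B, D, F.
A and F between them cover only {3, 5} — a naked pair. Remove those values from B, D, G.
B's domain is down to {8}, so B = 8. Remove 8 from G.
D's domain is down to {7}, so D = 7. Eliminate 7 elsewhere: G.
So G = 6.

6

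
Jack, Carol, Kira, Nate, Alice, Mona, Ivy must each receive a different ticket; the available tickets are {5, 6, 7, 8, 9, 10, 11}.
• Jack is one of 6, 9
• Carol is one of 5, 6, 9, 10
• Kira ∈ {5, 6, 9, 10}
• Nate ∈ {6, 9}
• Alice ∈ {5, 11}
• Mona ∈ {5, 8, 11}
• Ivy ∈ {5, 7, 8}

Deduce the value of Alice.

11

The 7 variables draw from only 7 values {5, 6, 7, 8, 9, 10, 11}, so each is used; only Ivy can be 7, hence Ivy = 7.
The 6 still-open variables together cover exactly {5, 6, 8, 9, 10, 11} — 6 values for 6 variables — and 8 appears only in Mona's list, so Mona = 8.
The 5 still-open variables together cover exactly {5, 6, 9, 10, 11} — 5 values for 5 variables — and 11 appears only in Alice's list, so Alice = 11.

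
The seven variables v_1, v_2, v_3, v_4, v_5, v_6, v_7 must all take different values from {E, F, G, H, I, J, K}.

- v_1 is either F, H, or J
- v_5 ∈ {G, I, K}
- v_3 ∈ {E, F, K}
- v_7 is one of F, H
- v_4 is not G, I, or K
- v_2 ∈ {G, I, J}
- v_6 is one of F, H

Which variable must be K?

v_3

The 2 variables v_6 and v_7 are confined to {F, H}, which locks those values in; drop them from v_1, v_3, v_4.
v_1 has just one choice, so v_1 = J. Remove J from v_2, v_4.
v_4's domain is down to {E}, so v_4 = E. So v_3 can't be E.
So K goes to v_3.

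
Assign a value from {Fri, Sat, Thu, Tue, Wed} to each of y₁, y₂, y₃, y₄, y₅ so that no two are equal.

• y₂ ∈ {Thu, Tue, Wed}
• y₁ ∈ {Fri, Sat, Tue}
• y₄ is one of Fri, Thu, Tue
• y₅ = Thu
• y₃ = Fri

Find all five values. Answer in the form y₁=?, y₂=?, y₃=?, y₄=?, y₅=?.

y₁=Sat, y₂=Wed, y₃=Fri, y₄=Tue, y₅=Thu

y₃ must be Fri (only option left). Remove Fri from y₁, y₄.
y₅'s domain is down to {Thu}, so y₅ = Thu. So y₂, y₄ can't be Thu.
That leaves y₄ = Tue. Remove Tue from y₁, y₂.
y₁ must be Sat (only option left).
y₂ has just one choice, so y₂ = Wed.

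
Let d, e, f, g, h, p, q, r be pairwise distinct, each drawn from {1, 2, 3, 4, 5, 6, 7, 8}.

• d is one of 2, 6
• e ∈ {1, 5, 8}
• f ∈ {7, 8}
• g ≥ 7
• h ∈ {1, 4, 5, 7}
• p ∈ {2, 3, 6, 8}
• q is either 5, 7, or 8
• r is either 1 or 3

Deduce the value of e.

The 8 variables draw from only 8 values {1, 2, 3, 4, 5, 6, 7, 8}, so each is used; only h can be 4, hence h = 4.
The 2 variables f and g are confined to {7, 8}, which locks those values in; drop them from e, p, q.
q has just one choice, so q = 5. Strike 5 from e.
So e = 1.

1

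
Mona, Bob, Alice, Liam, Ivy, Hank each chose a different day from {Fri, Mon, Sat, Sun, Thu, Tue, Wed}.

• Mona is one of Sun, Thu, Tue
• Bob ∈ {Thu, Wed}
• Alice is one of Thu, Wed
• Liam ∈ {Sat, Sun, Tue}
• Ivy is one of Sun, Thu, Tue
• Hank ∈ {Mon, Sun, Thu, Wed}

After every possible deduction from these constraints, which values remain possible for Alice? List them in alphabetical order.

The 6 variables draw from only 6 values {Mon, Sat, Sun, Thu, Tue, Wed}, so each is used; only Hank can be Mon, hence Hank = Mon.
The 5 still-open variables draw from only 5 values {Sat, Sun, Thu, Tue, Wed}, so each is used; only Liam can be Sat, hence Liam = Sat.
Bob and Alice between them cover only {Thu, Wed} — a naked pair. Remove those values from Mona, Ivy.
No further eliminations apply; Alice can still be any of Thu, Wed.

Thu, Wed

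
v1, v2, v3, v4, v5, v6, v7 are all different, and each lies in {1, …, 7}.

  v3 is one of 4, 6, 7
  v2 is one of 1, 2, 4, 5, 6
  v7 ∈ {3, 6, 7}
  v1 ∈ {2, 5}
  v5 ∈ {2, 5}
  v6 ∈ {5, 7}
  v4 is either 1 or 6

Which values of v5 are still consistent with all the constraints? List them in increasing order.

Among the 7 variables, 3 fits only v7 (and all 7 values in {1, 2, 3, 4, 5, 6, 7} must be used), so v7 = 3.
The 2 variables v1 and v5 are confined to {2, 5}, which locks those values in; drop them from v2, v6.
v6 must be 7 (only option left). Eliminate 7 elsewhere: v3.
No further eliminations apply; v5 can still be any of 2, 5.

2, 5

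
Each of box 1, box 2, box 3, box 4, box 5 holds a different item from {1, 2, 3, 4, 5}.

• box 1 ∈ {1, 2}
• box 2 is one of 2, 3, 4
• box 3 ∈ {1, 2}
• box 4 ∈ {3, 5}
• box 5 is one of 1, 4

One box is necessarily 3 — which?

box 2

The 5 variables together cover exactly {1, 2, 3, 4, 5} — 5 values for 5 variables — and 5 appears only in box 4's list, so box 4 = 5.
The 4 still-open variables draw from only 4 values {1, 2, 3, 4}, so each is used; only box 2 can be 3, hence box 2 = 3.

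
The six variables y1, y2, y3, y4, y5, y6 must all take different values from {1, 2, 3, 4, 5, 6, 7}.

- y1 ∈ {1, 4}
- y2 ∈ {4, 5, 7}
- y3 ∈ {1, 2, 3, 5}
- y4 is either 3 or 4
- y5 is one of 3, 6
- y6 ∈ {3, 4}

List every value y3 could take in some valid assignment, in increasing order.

2, 5

The 2 variables y4 and y6 are confined to {3, 4}, which locks those values in; drop them from y1, y2, y3, y5.
y1 has just one choice, so y1 = 1. Eliminate 1 elsewhere: y3.
y5 has just one choice, so y5 = 6.
No further eliminations apply; y3 can still be any of 2, 5.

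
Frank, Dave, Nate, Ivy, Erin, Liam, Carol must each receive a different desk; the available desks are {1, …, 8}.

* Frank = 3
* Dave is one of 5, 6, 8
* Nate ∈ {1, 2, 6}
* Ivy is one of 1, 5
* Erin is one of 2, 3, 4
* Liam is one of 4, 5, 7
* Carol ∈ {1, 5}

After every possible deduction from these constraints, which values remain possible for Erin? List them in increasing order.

2, 4

Frank must be 3 (only option left). So Erin can't be 3.
The 2 variables Ivy and Carol are confined to {1, 5}, which locks those values in; drop them from Dave, Nate, Liam.
No further eliminations apply; Erin can still be any of 2, 4.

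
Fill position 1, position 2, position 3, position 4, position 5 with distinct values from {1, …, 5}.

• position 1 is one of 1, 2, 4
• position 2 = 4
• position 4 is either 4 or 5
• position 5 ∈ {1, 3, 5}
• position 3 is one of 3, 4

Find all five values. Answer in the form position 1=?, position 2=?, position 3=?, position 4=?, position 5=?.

position 1=2, position 2=4, position 3=3, position 4=5, position 5=1

position 2 must be 4 (only option left). Strike 4 from position 1, position 3, position 4.
position 3's domain is down to {3}, so position 3 = 3. Strike 3 from position 5.
position 4 must be 5 (only option left). Eliminate 5 elsewhere: position 5.
position 5 must be 1 (only option left). Eliminate 1 elsewhere: position 1.
position 1's domain is down to {2}, so position 1 = 2.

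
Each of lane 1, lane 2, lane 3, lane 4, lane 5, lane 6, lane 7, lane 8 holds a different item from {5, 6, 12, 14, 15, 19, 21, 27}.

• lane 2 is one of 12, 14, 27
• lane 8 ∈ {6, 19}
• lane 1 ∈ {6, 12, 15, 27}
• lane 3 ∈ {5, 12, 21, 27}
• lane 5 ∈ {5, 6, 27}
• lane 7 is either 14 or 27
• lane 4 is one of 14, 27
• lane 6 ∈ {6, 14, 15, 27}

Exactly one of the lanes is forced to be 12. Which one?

lane 2

The 8 variables draw from only 8 values {5, 6, 12, 14, 15, 19, 21, 27}, so each is used; only lane 8 can be 19, hence lane 8 = 19.
Among the 7 still-open variables, 21 fits only lane 3 (and all 7 values in {5, 6, 12, 14, 15, 21, 27} must be used), so lane 3 = 21.
The 6 still-open variables draw from only 6 values {5, 6, 12, 14, 15, 27}, so each is used; only lane 5 can be 5, hence lane 5 = 5.
lane 4 and lane 7 between them cover only {14, 27} — a naked pair. Remove those values from lane 1, lane 2, lane 6.
So 12 goes to lane 2.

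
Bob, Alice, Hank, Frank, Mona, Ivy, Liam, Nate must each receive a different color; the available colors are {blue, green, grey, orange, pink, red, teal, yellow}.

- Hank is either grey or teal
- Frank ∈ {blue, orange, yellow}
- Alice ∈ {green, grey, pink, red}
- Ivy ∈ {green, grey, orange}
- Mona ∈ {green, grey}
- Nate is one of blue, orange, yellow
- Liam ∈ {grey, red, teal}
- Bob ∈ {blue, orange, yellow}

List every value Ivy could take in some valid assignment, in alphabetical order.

The 8 variables draw from only 8 values {blue, green, grey, orange, pink, red, teal, yellow}, so each is used; only Alice can be pink, hence Alice = pink.
Among the 7 still-open variables, red fits only Liam (and all 7 values in {blue, green, grey, orange, red, teal, yellow} must be used), so Liam = red.
The 6 still-open variables together cover exactly {blue, green, grey, orange, teal, yellow} — 6 values for 6 variables — and teal appears only in Hank's list, so Hank = teal.
Bob, Frank, Nate between them cover only {blue, orange, yellow} — a naked triple. Remove those values from Ivy.
No further eliminations apply; Ivy can still be any of green, grey.

green, grey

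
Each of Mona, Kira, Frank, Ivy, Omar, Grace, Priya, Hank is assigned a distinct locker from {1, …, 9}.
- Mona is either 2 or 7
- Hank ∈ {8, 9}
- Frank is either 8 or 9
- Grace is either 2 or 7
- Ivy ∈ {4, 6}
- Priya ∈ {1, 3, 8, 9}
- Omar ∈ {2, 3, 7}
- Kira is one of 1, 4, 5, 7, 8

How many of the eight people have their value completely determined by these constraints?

Mona and Grace between them cover only {2, 7} — a naked pair. Remove those values from Kira, Omar.
Omar has just one choice, so Omar = 3. Remove 3 from Priya.
Frank and Hank between them cover only {8, 9} — a naked pair. Remove those values from Kira, Priya.
That leaves Priya = 1. Remove 1 from Kira.
Determined: Omar=3, Priya=1. The other people each still have more than one consistent value. That makes 2.

2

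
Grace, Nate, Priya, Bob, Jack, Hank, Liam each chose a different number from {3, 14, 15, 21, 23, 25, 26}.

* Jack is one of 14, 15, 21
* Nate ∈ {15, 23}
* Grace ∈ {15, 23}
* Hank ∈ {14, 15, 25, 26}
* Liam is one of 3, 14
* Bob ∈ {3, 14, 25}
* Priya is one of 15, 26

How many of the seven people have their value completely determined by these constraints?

2

The 7 variables draw from only 7 values {3, 14, 15, 21, 23, 25, 26}, so each is used; only Jack can be 21, hence Jack = 21.
The 2 variables Grace and Nate are confined to {15, 23}, which locks those values in; drop them from Priya, Hank.
Priya must be 26 (only option left). Eliminate 26 elsewhere: Hank.
Determined: Priya=26, Jack=21. The other people each still have more than one consistent value. That makes 2.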